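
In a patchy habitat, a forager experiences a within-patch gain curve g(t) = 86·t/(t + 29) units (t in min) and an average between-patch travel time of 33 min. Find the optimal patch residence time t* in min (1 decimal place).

30.9 min

By the marginal value theorem, leave when the instantaneous gain rate g'(t) equals the habitat-wide average g(t)/(T + t).
g'(t) = 86·29/(t + 29)². Setting 86·29/(t+29)² = 86t/[(t+29)(33+t)] gives 29(33+t) = t(t+29), so t² = 29×33 = 957.
t* = √957 = 30.94 min.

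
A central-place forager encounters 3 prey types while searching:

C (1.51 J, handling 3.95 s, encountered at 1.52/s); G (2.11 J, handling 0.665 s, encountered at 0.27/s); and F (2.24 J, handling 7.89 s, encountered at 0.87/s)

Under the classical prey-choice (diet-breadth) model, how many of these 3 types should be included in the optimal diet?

1

E/h in descending order: G 3.17, C 0.382, F 0.284 J/s. The optimal diet is the largest prefix of this list for which every included type satisfies E_i/h_i > R on the types above it.
Rate on top 1: 0.483. C: 0.382 < 0.483 → exclude; stop.
Optimal diet: G — 1 of 3 types.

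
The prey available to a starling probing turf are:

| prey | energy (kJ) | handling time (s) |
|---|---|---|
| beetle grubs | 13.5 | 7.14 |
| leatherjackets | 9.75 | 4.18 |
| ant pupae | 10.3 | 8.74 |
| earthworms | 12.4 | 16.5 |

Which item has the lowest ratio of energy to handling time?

Profitability E/h (kJ/s): beetle grubs = 13.5/7.14 = 1.89, leatherjackets = 9.75/4.18 = 2.33, ant pupae = 10.3/8.74 = 1.18, earthworms = 12.4/16.5 = 0.752.
Ranked: leatherjackets > beetle grubs > ant pupae > earthworms.

earthworms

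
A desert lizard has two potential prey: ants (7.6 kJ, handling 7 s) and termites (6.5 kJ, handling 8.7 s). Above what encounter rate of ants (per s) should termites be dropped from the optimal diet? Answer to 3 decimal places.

0.315 per s

The zero-one rule: include termites iff E₂/h₂ > λE₁/(1+λh₁). Equality gives the switch point.
λE₁h₂ = E₂ + λE₂h₁ ⇒ λ = E₂/(E₁h₂ − E₂h₁) = 6.5/(66.12 − 45.5) = 0.3152 per s.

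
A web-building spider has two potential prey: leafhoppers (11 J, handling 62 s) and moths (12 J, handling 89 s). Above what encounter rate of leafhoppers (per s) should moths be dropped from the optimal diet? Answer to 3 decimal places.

At the threshold, the rate on leafhoppers alone equals the profitability of moths: λ·11/(1 + λ·62) = 12/89 = 0.1348.
Rearranging, λ(11 − 0.1348×62) = 0.1348, so λ = 0.1348/2.64 = 0.05106 per s.

0.051 per s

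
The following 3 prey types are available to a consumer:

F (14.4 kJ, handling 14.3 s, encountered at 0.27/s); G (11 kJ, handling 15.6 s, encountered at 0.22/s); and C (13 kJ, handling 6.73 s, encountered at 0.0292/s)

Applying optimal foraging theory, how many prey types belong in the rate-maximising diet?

2

E/h in descending order: C 1.93, F 1.01, G 0.705 kJ/s. The optimal diet is the largest prefix of this list for which every included type satisfies E_i/h_i > R on the types above it.
Rate on top 1: 0.3173. F: 1.01 > 0.3173 → include.
Rate on top 2: 0.8438. G: 0.705 < 0.8438 → exclude; stop.
Optimal diet: C, F — 2 of 3 types.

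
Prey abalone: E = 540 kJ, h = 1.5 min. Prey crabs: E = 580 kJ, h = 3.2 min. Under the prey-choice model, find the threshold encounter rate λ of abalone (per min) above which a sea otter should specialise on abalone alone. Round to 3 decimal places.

Drop crabs once their profitability E₂/h₂ falls below the rate achievable on abalone alone: E₂/h₂ = λE₁/(1 + λh₁).
Solve for λ: λE₁h₂ = E₂(1 + λh₁) → λ(E₁h₂ − E₂h₁) = E₂ → λ = E₂/(E₁h₂ − E₂h₁).
λ = 580/(540×3.2 − 580×1.5) = 580/858 = 0.676 per min.

0.676 per min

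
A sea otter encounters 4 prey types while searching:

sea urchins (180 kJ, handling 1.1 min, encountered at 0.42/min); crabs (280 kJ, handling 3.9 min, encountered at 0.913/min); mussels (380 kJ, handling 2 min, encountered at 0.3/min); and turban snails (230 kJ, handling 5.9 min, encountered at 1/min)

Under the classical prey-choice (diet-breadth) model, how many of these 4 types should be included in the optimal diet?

E/h in descending order: mussels 190, sea urchins 164, crabs 71.8, turban snails 39 kJ/min. The optimal diet is the largest prefix of this list for which every included type satisfies E_i/h_i > R on the types above it.
Rate on top 1: 71.25. sea urchins: 164 > 71.25 → include.
Rate on top 2: 91.95. crabs: 71.8 < 91.95 → exclude; stop.
Optimal diet: mussels, sea urchins — 2 of 4 types.

2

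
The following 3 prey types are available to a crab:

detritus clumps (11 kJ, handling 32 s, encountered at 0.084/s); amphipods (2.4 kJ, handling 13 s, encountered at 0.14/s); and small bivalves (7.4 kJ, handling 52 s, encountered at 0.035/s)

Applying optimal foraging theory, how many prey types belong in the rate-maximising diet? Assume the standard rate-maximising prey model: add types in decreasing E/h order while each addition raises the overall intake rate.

1

Profitabilities (E/h, kJ/s): detritus clumps 0.344, amphipods 0.185, small bivalves 0.142. Add prey in this order while the next type's profitability exceeds the intake rate on those already taken.
Rate on top 1: 0.2505. amphipods: 0.185 < 0.2505 → exclude; stop.
Optimal diet: detritus clumps — 1 of 3 types.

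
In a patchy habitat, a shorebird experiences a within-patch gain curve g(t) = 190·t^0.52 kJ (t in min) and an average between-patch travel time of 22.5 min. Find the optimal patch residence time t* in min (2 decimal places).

Optimal t* satisfies g'(t*) = g(t*)/(T + t*).
g'(t) = 0.52·190·t^-0.48. Setting 0.52·190·t^-0.48 = 190·t^0.52/(22.5+t) gives 0.52(22.5+t) = t, so 0.48·t = 0.52×22.5.
t* = 0.52×22.5/0.48 = 24.38 min.

24.38 min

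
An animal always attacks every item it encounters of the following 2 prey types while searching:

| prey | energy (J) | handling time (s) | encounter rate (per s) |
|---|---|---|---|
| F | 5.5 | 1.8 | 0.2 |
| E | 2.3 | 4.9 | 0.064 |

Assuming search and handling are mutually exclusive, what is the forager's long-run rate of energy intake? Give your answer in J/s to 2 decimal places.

Energy encountered per unit search time: 0.2×5.5 + 0.064×2.3 = 1.247 J/s.
Handling time per unit search time: 0.2×1.8 + 0.064×4.9 = 0.6736.
Rate = 1.247/(1 + 0.6736) = 0.7452 J/s.

0.75 J/s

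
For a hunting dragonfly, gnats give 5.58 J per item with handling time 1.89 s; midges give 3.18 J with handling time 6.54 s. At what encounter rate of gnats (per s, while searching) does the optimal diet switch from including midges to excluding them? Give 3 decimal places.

At the threshold, the rate on gnats alone equals the profitability of midges: λ·5.58/(1 + λ·1.89) = 3.18/6.54 = 0.4862.
Rearranging, λ(5.58 − 0.4862×1.89) = 0.4862, so λ = 0.4862/4.661 = 0.1043 per s.

0.104 per s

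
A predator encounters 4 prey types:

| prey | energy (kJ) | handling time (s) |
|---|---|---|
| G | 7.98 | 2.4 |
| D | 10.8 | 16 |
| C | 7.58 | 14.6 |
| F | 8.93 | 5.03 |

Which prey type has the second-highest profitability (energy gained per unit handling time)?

F

Profitability E/h (kJ/s): G = 7.98/2.4 = 3.33, D = 10.8/16 = 0.675, C = 7.58/14.6 = 0.519, F = 8.93/5.03 = 1.78.
Ranked: G > F > D > C.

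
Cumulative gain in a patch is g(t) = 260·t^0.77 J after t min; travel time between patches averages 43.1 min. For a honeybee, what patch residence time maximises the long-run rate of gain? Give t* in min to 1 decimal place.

144.3 min

Maximise g(t)/(T+t): set derivative to zero → g'(t)(T+t) = g(t).
g'(t) = 0.77·260·t^-0.23. Setting 0.77·260·t^-0.23 = 260·t^0.77/(43.1+t) gives 0.77(43.1+t) = t, so 0.23·t = 0.77×43.1.
t* = 0.77×43.1/0.23 = 144.3 min.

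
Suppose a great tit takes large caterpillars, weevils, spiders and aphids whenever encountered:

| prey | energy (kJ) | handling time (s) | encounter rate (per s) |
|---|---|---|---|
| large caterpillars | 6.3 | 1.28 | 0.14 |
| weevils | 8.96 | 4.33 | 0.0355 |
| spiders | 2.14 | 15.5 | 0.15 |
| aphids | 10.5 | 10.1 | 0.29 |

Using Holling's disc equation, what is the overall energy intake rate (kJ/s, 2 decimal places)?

R = (0.14×6.3 + 0.0355×8.96 + 0.15×2.14 + 0.29×10.5) / (1 + 0.14×1.28 + 0.0355×4.33 + 0.15×15.5 + 0.29×10.1) = 4.566/6.587 = 0.6932 kJ/s.

0.69 kJ/s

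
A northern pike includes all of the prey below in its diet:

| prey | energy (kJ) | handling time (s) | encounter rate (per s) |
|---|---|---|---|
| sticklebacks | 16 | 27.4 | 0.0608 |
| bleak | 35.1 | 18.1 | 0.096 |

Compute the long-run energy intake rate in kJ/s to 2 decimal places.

Energy encountered per unit search time: 0.0608×16 + 0.096×35.1 = 4.342 kJ/s.
Handling time per unit search time: 0.0608×27.4 + 0.096×18.1 = 3.404.
Rate = 4.342/(1 + 3.404) = 0.9861 kJ/s.

0.99 kJ/s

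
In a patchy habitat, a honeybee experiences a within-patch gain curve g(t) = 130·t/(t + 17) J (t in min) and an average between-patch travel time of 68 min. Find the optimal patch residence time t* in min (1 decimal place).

34.0 min

Maximise g(t)/(T+t): set derivative to zero → g'(t)(T+t) = g(t).
g'(t) = 130·17/(t + 17)². Setting 130·17/(t+17)² = 130t/[(t+17)(68+t)] gives 17(68+t) = t(t+17), so t² = 17×68 = 1156.
t* = √1156 = 34 min.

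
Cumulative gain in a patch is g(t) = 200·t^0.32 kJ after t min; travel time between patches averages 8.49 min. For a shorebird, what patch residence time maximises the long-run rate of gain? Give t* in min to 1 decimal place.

4.0 min

Optimal t* satisfies g'(t*) = g(t*)/(T + t*).
g'(t) = 0.32·200·t^-0.68. Setting 0.32·200·t^-0.68 = 200·t^0.32/(8.49+t) gives 0.32(8.49+t) = t, so 0.68·t = 0.32×8.49.
t* = 0.32×8.49/0.68 = 3.995 min.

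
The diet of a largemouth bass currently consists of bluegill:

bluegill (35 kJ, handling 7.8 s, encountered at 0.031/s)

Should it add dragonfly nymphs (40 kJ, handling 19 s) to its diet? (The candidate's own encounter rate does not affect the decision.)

Intake rate on the current diet: R = (0.031×35) / (1 + 0.031×7.8) = 1.085/1.242 = 0.8737 kJ/s.
Profitability of dragonfly nymphs: 40/19 = 2.105 kJ/s.
Since 2.105 > R, including dragonfly nymphs increases the long-run rate.

Yes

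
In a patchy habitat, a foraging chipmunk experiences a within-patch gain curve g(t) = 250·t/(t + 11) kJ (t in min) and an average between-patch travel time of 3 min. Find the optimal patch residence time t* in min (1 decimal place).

Maximise g(t)/(T+t): set derivative to zero → g'(t)(T+t) = g(t).
g'(t) = 250·11/(t + 11)². Setting 250·11/(t+11)² = 250t/[(t+11)(3+t)] gives 11(3+t) = t(t+11), so t² = 11×3 = 33.
t* = √33 = 5.745 min.

5.7 min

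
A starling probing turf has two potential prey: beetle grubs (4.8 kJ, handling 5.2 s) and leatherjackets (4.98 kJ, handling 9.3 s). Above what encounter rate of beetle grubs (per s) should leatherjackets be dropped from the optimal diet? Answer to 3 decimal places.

0.266 per s

The zero-one rule: include leatherjackets iff E₂/h₂ > λE₁/(1+λh₁). Equality gives the switch point.
λE₁h₂ = E₂ + λE₂h₁ ⇒ λ = E₂/(E₁h₂ − E₂h₁) = 4.98/(44.64 − 25.9) = 0.2657 per s.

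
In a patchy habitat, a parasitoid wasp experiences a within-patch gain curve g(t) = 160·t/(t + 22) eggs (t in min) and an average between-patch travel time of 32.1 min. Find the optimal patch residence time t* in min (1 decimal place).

26.6 min

Optimal t* satisfies g'(t*) = g(t*)/(T + t*).
g'(t) = 160·22/(t + 22)². Setting 160·22/(t+22)² = 160t/[(t+22)(32.1+t)] gives 22(32.1+t) = t(t+22), so t² = 22×32.1 = 706.2.
t* = √706.2 = 26.57 min.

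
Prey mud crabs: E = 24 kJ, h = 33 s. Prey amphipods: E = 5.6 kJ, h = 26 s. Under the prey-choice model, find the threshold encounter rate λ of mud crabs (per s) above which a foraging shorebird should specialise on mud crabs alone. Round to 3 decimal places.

At the threshold, the rate on mud crabs alone equals the profitability of amphipods: λ·24/(1 + λ·33) = 5.6/26 = 0.2154.
Rearranging, λ(24 − 0.2154×33) = 0.2154, so λ = 0.2154/16.89 = 0.01275 per s.

0.013 per s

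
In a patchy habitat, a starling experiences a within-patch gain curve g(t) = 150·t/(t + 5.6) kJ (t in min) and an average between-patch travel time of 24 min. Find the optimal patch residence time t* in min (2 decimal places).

11.59 min

By the marginal value theorem, leave when the instantaneous gain rate g'(t) equals the habitat-wide average g(t)/(T + t).
g'(t) = 150·5.6/(t + 5.6)². Setting 150·5.6/(t+5.6)² = 150t/[(t+5.6)(24+t)] gives 5.6(24+t) = t(t+5.6), so t² = 5.6×24 = 134.4.
t* = √134.4 = 11.59 min.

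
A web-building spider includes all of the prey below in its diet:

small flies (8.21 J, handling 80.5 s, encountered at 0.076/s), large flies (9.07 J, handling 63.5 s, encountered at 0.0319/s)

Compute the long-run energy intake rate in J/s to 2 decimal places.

0.10 J/s

R = Σλ_iE_i / (1 + Σλ_ih_i)
Numerator: 0.076×8.21 + 0.0319×9.07 = 0.9133
Denominator: 1 + 0.076×80.5 + 0.0319×63.5 = 9.144
R = 0.9133/9.144 = 0.09988 J/s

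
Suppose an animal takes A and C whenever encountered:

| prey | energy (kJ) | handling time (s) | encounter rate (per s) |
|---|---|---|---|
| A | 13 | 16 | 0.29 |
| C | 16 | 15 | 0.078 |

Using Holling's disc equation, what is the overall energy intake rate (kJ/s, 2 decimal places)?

0.74 kJ/s

R = Σλ_iE_i / (1 + Σλ_ih_i)
Numerator: 0.29×13 + 0.078×16 = 5.018
Denominator: 1 + 0.29×16 + 0.078×15 = 6.81
R = 5.018/6.81 = 0.7369 kJ/s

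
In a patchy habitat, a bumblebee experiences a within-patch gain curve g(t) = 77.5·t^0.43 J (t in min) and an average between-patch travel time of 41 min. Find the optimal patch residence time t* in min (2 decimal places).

Maximise g(t)/(T+t): set derivative to zero → g'(t)(T+t) = g(t).
g'(t) = 0.43·77.5·t^-0.57. Setting 0.43·77.5·t^-0.57 = 77.5·t^0.43/(41+t) gives 0.43(41+t) = t, so 0.57·t = 0.43×41.
t* = 0.43×41/0.57 = 30.93 min.

30.93 min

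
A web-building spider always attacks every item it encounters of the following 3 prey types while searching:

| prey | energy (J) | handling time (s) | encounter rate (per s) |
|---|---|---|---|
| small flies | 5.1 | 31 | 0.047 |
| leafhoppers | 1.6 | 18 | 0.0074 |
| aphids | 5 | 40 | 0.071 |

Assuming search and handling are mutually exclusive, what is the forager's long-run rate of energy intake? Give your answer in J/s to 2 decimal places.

0.11 J/s

R = Σλ_iE_i / (1 + Σλ_ih_i)
Numerator: 0.047×5.1 + 0.0074×1.6 + 0.071×5 = 0.6065
Denominator: 1 + 0.047×31 + 0.0074×18 + 0.071×40 = 5.43
R = 0.6065/5.43 = 0.1117 J/s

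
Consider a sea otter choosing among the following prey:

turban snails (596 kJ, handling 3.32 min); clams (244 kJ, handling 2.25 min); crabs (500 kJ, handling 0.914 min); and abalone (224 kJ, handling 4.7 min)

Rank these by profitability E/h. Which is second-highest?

turban snails

In descending order of E/h:
crabs: 500/0.914 = 547 kJ/min
turban snails: 596/3.32 = 180 kJ/min
clams: 244/2.25 = 108 kJ/min
abalone: 224/4.7 = 47.7 kJ/min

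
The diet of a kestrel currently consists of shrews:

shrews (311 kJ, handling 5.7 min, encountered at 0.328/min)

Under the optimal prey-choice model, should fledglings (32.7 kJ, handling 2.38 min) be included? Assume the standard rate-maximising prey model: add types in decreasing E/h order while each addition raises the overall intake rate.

No

Intake rate on the current diet: R = (0.328×311) / (1 + 0.328×5.7) = 102/2.87 = 35.55 kJ/min.
fledglings: E/h = 32.7/2.38 = 13.74 kJ/min.
Since 13.74 < R, time spent handling fledglings is better spent searching.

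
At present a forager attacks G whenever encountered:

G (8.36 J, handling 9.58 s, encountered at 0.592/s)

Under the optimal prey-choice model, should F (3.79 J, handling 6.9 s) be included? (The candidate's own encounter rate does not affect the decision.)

On G alone, R = ΣλE/(1+Σλh) = 4.949/6.671 = 0.7418 J/s.
F: E/h = 3.79/6.9 = 0.5493 J/s.
Since 0.5493 < R, time spent handling F is better spent searching.

No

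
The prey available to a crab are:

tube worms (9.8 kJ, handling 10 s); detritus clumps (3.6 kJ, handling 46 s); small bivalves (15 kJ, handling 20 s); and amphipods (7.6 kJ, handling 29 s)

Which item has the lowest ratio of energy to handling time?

Profitability E/h (kJ/s): tube worms = 9.8/10 = 0.98, detritus clumps = 3.6/46 = 0.0783, small bivalves = 15/20 = 0.75, amphipods = 7.6/29 = 0.262.
Ranked: tube worms > small bivalves > amphipods > detritus clumps.

detritus clumps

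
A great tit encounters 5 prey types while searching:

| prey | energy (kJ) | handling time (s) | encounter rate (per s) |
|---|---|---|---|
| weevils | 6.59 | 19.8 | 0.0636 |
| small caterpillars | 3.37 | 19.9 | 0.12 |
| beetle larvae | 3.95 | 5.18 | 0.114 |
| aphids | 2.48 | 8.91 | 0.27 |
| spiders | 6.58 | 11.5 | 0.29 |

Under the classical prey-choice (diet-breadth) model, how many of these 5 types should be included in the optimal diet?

Profitabilities (E/h, kJ/s): beetle larvae 0.763, spiders 0.572, weevils 0.333, aphids 0.278, small caterpillars 0.169. Add prey in this order while the next type's profitability exceeds the intake rate on those already taken.
Rate on top 1: 0.2831. spiders: 0.572 > 0.2831 → include.
Rate on top 2: 0.4788. weevils: 0.333 < 0.4788 → exclude; stop.
Optimal diet: beetle larvae, spiders — 2 of 5 types.

2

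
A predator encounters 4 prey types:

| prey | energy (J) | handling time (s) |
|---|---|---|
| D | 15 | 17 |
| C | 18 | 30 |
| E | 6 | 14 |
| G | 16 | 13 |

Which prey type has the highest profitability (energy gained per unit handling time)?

G

In descending order of E/h:
G: 16/13 = 1.23 J/s
D: 15/17 = 0.882 J/s
C: 18/30 = 0.6 J/s
E: 6/14 = 0.429 J/s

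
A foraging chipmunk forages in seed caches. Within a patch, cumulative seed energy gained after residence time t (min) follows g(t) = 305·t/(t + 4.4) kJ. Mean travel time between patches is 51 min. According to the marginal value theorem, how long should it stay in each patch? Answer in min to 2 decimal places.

Optimal t* satisfies g'(t*) = g(t*)/(T + t*).
g'(t) = 305·4.4/(t + 4.4)². Setting 305·4.4/(t+4.4)² = 305t/[(t+4.4)(51+t)] gives 4.4(51+t) = t(t+4.4), so t² = 4.4×51 = 224.4.
t* = √224.4 = 14.98 min.

14.98 min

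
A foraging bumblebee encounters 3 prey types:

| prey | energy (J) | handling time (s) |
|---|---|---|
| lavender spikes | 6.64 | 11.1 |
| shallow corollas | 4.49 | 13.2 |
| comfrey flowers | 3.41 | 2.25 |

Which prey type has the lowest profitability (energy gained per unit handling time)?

shallow corollas

Profitability E/h (J/s): lavender spikes = 6.64/11.1 = 0.598, shallow corollas = 4.49/13.2 = 0.34, comfrey flowers = 3.41/2.25 = 1.52.
Ranked: comfrey flowers > lavender spikes > shallow corollas.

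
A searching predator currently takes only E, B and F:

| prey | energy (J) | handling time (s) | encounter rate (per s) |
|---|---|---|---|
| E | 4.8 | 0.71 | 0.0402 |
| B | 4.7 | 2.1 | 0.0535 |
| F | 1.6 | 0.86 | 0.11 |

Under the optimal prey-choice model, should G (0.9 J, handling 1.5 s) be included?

Yes

Intake rate on the current diet: R = (0.0402×4.8 + 0.0535×4.7 + 0.11×1.6) / (1 + 0.0402×0.71 + 0.0535×2.1 + 0.11×0.86) = 0.6204/1.235 = 0.5022 J/s.
Profitability of G: 0.9/1.5 = 0.6 J/s.
Since 0.6 > R, including G increases the long-run rate.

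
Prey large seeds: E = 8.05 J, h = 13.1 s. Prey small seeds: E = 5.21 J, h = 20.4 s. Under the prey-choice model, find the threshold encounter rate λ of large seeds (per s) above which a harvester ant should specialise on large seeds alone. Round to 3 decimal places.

Drop small seeds once their profitability E₂/h₂ falls below the rate achievable on large seeds alone: E₂/h₂ = λE₁/(1 + λh₁).
Solve for λ: λE₁h₂ = E₂(1 + λh₁) → λ(E₁h₂ − E₂h₁) = E₂ → λ = E₂/(E₁h₂ − E₂h₁).
λ = 5.21/(8.05×20.4 − 5.21×13.1) = 5.21/95.97 = 0.05429 per s.

0.054 per s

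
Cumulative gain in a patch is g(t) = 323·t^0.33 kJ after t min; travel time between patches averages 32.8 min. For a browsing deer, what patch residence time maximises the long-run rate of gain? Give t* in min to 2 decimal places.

16.16 min

Optimal t* satisfies g'(t*) = g(t*)/(T + t*).
g'(t) = 0.33·323·t^-0.67. Setting 0.33·323·t^-0.67 = 323·t^0.33/(32.8+t) gives 0.33(32.8+t) = t, so 0.67·t = 0.33×32.8.
t* = 0.33×32.8/0.67 = 16.16 min.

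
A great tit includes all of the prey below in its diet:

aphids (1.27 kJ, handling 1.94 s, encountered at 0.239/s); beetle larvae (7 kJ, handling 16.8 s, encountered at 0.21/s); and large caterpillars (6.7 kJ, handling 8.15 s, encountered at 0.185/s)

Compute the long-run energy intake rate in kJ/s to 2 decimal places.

0.46 kJ/s

R = (0.239×1.27 + 0.21×7 + 0.185×6.7) / (1 + 0.239×1.94 + 0.21×16.8 + 0.185×8.15) = 3.013/6.499 = 0.4636 kJ/s.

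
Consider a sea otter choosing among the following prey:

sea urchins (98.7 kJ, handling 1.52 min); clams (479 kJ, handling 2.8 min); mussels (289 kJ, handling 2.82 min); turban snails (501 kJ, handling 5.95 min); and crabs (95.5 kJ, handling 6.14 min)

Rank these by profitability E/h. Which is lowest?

crabs

Profitability E/h (kJ/min): sea urchins = 98.7/1.52 = 64.9, clams = 479/2.8 = 171, mussels = 289/2.82 = 102, turban snails = 501/5.95 = 84.2, crabs = 95.5/6.14 = 15.6.
Ranked: clams > mussels > turban snails > sea urchins > crabs.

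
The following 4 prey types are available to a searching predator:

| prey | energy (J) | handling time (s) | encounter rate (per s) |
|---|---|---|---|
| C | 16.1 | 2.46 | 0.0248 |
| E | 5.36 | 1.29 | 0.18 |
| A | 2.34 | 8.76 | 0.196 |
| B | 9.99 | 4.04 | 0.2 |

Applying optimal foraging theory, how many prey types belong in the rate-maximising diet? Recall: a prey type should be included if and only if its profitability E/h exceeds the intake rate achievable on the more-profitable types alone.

3

Rank by E/h (J/s): C 6.54, E 4.16, B 2.47, A 0.267. Include each in turn until the next type's E/h falls below the running intake rate.
Rate on top 1: 0.3763. E: 4.16 > 0.3763 → include.
Rate on top 2: 1.055. B: 2.47 > 1.055 → include.
Rate on top 3: 1.6. A: 0.267 < 1.6 → exclude; stop.
Optimal diet: C, E, B — 3 of 4 types.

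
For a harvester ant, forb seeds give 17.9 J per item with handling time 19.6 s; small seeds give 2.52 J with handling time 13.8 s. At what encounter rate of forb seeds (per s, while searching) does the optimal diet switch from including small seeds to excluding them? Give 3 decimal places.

At the threshold, the rate on forb seeds alone equals the profitability of small seeds: λ·17.9/(1 + λ·19.6) = 2.52/13.8 = 0.1826.
Rearranging, λ(17.9 − 0.1826×19.6) = 0.1826, so λ = 0.1826/14.32 = 0.01275 per s.

0.013 per s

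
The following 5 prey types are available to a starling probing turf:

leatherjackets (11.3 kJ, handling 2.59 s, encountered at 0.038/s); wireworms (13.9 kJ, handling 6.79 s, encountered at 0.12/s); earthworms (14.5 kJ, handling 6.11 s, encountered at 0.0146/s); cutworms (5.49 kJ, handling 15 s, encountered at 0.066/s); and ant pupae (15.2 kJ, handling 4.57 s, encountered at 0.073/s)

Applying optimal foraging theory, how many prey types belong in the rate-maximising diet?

E/h in descending order: leatherjackets 4.36, ant pupae 3.33, earthworms 2.37, wireworms 2.05, cutworms 0.366 kJ/s. The optimal diet is the largest prefix of this list for which every included type satisfies E_i/h_i > R on the types above it.
Rate on top 1: 0.3909. ant pupae: 3.33 > 0.3909 → include.
Rate on top 2: 1.075. earthworms: 2.37 > 1.075 → include.
Rate on top 3: 1.151. wireworms: 2.05 > 1.151 → include.
Rate on top 4: 1.463. cutworms: 0.366 < 1.463 → exclude; stop.
Optimal diet: leatherjackets, ant pupae, earthworms, wireworms — 4 of 5 types.

4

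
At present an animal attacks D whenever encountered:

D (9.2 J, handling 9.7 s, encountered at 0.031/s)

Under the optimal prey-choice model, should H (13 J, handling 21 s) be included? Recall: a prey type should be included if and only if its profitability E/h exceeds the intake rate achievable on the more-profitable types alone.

Yes

On D alone, R = ΣλE/(1+Σλh) = 0.2852/1.301 = 0.2193 J/s.
Profitability of H: 13/21 = 0.619 J/s.
Since 0.619 > R, including H increases the long-run rate.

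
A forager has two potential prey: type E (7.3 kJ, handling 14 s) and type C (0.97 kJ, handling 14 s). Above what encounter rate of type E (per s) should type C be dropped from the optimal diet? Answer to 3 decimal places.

At the threshold, the rate on type E alone equals the profitability of type C: λ·7.3/(1 + λ·14) = 0.97/14 = 0.06929.
Rearranging, λ(7.3 − 0.06929×14) = 0.06929, so λ = 0.06929/6.33 = 0.01095 per s.

0.011 per s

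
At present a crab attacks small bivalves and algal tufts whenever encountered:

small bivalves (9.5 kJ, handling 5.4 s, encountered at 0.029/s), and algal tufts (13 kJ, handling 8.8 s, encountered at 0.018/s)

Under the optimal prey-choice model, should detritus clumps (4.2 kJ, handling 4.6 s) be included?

Current rate: (0.029×9.5 + 0.018×13)/(1 + 0.029×5.4 + 0.018×8.8) = 0.3875 kJ/s.
detritus clumps: E/h = 4.2/4.6 = 0.913 kJ/s.
Since 0.913 > R, including detritus clumps increases the long-run rate.

Yes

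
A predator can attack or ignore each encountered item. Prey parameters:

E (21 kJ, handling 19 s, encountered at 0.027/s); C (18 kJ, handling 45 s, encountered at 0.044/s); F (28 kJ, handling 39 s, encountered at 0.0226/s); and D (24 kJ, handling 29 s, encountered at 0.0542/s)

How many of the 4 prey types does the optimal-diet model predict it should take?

3

Rank by E/h (kJ/s): E 1.11, D 0.828, F 0.718, C 0.4. Include each in turn until the next type's E/h falls below the running intake rate.
Rate on top 1: 0.3748. D: 0.828 > 0.3748 → include.
Rate on top 2: 0.6055. F: 0.718 > 0.6055 → include.
Rate on top 3: 0.6305. C: 0.4 < 0.6305 → exclude; stop.
Optimal diet: E, D, F — 3 of 4 types.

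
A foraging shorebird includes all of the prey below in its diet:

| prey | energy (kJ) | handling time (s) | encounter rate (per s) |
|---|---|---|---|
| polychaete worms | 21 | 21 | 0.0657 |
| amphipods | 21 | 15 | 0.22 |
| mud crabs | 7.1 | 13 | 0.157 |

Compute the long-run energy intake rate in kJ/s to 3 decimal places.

R = Σλ_iE_i / (1 + Σλ_ih_i)
Numerator: 0.0657×21 + 0.22×21 + 0.157×7.1 = 7.114
Denominator: 1 + 0.0657×21 + 0.22×15 + 0.157×13 = 7.721
R = 7.114/7.721 = 0.9215 kJ/s

0.921 kJ/s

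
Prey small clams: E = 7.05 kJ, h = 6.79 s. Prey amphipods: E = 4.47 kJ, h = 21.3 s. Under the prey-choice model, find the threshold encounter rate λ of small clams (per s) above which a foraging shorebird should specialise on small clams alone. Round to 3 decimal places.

0.037 per s

Drop amphipods once their profitability E₂/h₂ falls below the rate achievable on small clams alone: E₂/h₂ = λE₁/(1 + λh₁).
Solve for λ: λE₁h₂ = E₂(1 + λh₁) → λ(E₁h₂ − E₂h₁) = E₂ → λ = E₂/(E₁h₂ − E₂h₁).
λ = 4.47/(7.05×21.3 − 4.47×6.79) = 4.47/119.8 = 0.03731 per s.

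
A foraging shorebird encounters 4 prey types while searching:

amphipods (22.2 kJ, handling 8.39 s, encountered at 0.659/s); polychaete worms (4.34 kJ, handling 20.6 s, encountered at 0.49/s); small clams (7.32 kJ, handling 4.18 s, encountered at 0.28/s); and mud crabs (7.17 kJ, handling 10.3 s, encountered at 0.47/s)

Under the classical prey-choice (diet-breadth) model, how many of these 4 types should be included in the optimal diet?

1

Rank by E/h (kJ/s): amphipods 2.65, small clams 1.75, mud crabs 0.696, polychaete worms 0.211. Include each in turn until the next type's E/h falls below the running intake rate.
Rate on top 1: 2.241. small clams: 1.75 < 2.241 → exclude; stop.
Optimal diet: amphipods — 1 of 4 types.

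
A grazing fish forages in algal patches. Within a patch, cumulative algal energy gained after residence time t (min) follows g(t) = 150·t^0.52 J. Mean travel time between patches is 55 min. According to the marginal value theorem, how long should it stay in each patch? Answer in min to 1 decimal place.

Optimal t* satisfies g'(t*) = g(t*)/(T + t*).
g'(t) = 0.52·150·t^-0.48. Setting 0.52·150·t^-0.48 = 150·t^0.52/(55+t) gives 0.52(55+t) = t, so 0.48·t = 0.52×55.
t* = 0.52×55/0.48 = 59.58 min.

59.6 min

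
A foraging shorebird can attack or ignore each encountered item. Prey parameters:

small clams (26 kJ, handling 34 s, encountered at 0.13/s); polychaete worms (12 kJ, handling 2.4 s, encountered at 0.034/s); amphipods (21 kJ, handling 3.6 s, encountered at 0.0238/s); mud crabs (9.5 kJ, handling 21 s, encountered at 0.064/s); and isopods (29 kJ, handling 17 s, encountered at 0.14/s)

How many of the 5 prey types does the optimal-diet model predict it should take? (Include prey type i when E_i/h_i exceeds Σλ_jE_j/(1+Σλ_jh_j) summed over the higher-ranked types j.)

Profitabilities (E/h, kJ/s): amphipods 5.83, polychaete worms 5, isopods 1.71, small clams 0.765, mud crabs 0.452. Add prey in this order while the next type's profitability exceeds the intake rate on those already taken.
Rate on top 1: 0.4604. polychaete worms: 5 > 0.4604 → include.
Rate on top 2: 0.7777. isopods: 1.71 > 0.7777 → include.
Rate on top 3: 1.4. small clams: 0.765 < 1.4 → exclude; stop.
Optimal diet: amphipods, polychaete worms, isopods — 3 of 5 types.

3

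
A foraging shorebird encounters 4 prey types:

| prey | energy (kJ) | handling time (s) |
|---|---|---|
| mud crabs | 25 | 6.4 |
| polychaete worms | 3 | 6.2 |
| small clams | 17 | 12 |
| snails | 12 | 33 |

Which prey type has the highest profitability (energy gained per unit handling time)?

mud crabs

Profitability E/h (kJ/s): mud crabs = 25/6.4 = 3.91, polychaete worms = 3/6.2 = 0.484, small clams = 17/12 = 1.42, snails = 12/33 = 0.364.
Ranked: mud crabs > small clams > polychaete worms > snails.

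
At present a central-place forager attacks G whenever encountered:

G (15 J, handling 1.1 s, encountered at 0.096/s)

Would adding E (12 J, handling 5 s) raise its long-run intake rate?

Yes

On G alone, R = ΣλE/(1+Σλh) = 1.44/1.106 = 1.302 J/s.
E: E/h = 12/5 = 2.4 J/s.
Since 2.4 > R, including E increases the long-run rate.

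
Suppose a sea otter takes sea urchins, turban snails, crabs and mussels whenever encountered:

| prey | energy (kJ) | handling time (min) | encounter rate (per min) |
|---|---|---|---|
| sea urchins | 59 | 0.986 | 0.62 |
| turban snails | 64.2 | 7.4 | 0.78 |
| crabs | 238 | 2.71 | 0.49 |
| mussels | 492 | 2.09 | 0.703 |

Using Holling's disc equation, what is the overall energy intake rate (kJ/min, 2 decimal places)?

Energy encountered per unit search time: 0.62×59 + 0.78×64.2 + 0.49×238 + 0.703×492 = 549.2 kJ/min.
Handling time per unit search time: 0.62×0.986 + 0.78×7.4 + 0.49×2.71 + 0.703×2.09 = 9.18.
Rate = 549.2/(1 + 9.18) = 53.94 kJ/min.

53.94 kJ/min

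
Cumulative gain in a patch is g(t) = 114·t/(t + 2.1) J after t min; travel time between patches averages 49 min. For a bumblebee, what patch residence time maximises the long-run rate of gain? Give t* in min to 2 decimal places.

Maximise g(t)/(T+t): set derivative to zero → g'(t)(T+t) = g(t).
g'(t) = 114·2.1/(t + 2.1)². Setting 114·2.1/(t+2.1)² = 114t/[(t+2.1)(49+t)] gives 2.1(49+t) = t(t+2.1), so t² = 2.1×49 = 102.9.
t* = √102.9 = 10.14 min.

10.14 min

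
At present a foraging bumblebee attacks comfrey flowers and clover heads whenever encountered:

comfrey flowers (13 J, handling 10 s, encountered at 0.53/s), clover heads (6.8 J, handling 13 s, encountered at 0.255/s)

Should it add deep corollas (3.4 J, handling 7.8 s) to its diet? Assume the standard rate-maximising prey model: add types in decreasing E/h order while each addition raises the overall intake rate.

Intake rate on the current diet: R = (0.53×13 + 0.255×6.8) / (1 + 0.53×10 + 0.255×13) = 8.624/9.615 = 0.8969 J/s.
deep corollas: E/h = 3.4/7.8 = 0.4359 J/s.
Since 0.4359 < R, time spent handling deep corollas is better spent searching.

No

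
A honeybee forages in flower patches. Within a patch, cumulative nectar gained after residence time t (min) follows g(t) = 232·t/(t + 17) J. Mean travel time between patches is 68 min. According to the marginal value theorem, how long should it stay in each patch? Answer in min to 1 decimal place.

34.0 min

Optimal t* satisfies g'(t*) = g(t*)/(T + t*).
g'(t) = 232·17/(t + 17)². Setting 232·17/(t+17)² = 232t/[(t+17)(68+t)] gives 17(68+t) = t(t+17), so t² = 17×68 = 1156.
t* = √1156 = 34 min.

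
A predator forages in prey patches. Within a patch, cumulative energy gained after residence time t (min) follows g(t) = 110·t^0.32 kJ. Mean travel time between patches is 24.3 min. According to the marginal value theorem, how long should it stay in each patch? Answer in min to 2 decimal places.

11.44 min

Maximise g(t)/(T+t): set derivative to zero → g'(t)(T+t) = g(t).
g'(t) = 0.32·110·t^-0.68. Setting 0.32·110·t^-0.68 = 110·t^0.32/(24.3+t) gives 0.32(24.3+t) = t, so 0.68·t = 0.32×24.3.
t* = 0.32×24.3/0.68 = 11.44 min.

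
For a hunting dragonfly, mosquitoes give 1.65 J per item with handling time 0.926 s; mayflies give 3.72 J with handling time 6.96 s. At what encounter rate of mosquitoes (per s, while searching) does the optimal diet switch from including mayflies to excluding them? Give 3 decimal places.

Drop mayflies once their profitability E₂/h₂ falls below the rate achievable on mosquitoes alone: E₂/h₂ = λE₁/(1 + λh₁).
Solve for λ: λE₁h₂ = E₂(1 + λh₁) → λ(E₁h₂ − E₂h₁) = E₂ → λ = E₂/(E₁h₂ − E₂h₁).
λ = 3.72/(1.65×6.96 − 3.72×0.926) = 3.72/8.039 = 0.4627 per s.

0.463 per s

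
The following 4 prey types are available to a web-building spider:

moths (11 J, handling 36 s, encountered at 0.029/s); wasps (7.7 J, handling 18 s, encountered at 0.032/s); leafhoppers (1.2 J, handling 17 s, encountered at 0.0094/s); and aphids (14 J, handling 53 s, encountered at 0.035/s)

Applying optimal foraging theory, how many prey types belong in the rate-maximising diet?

Rank by E/h (J/s): wasps 0.428, moths 0.306, aphids 0.264, leafhoppers 0.0706. Include each in turn until the next type's E/h falls below the running intake rate.
Rate on top 1: 0.1563. moths: 0.306 > 0.1563 → include.
Rate on top 2: 0.2158. aphids: 0.264 > 0.2158 → include.
Rate on top 3: 0.2358. leafhoppers: 0.0706 < 0.2358 → exclude; stop.
Optimal diet: wasps, moths, aphids — 3 of 4 types.

3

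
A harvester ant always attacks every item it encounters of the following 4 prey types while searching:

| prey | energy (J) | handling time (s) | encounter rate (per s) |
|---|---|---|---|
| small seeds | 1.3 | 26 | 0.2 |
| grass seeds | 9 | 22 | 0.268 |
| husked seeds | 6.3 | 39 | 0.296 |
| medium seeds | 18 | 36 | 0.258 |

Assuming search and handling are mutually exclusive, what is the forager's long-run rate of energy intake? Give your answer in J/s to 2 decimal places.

0.28 J/s

Energy encountered per unit search time: 0.2×1.3 + 0.268×9 + 0.296×6.3 + 0.258×18 = 9.181 J/s.
Handling time per unit search time: 0.2×26 + 0.268×22 + 0.296×39 + 0.258×36 = 31.93.
Rate = 9.181/(1 + 31.93) = 0.2788 J/s.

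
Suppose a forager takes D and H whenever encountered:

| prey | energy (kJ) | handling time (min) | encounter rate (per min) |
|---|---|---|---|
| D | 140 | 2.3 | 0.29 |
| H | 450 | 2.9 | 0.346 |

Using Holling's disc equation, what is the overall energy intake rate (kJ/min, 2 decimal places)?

73.51 kJ/min

R = (0.29×140 + 0.346×450) / (1 + 0.29×2.3 + 0.346×2.9) = 196.3/2.67 = 73.51 kJ/min.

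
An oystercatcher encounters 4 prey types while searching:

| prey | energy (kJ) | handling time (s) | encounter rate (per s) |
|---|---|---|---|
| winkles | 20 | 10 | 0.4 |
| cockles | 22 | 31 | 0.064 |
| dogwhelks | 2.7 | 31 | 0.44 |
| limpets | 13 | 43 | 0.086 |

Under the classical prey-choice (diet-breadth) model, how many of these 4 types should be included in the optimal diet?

1

Rank by E/h (kJ/s): winkles 2, cockles 0.71, limpets 0.302, dogwhelks 0.0871. Include each in turn until the next type's E/h falls below the running intake rate.
Rate on top 1: 1.6. cockles: 0.71 < 1.6 → exclude; stop.
Optimal diet: winkles — 1 of 4 types.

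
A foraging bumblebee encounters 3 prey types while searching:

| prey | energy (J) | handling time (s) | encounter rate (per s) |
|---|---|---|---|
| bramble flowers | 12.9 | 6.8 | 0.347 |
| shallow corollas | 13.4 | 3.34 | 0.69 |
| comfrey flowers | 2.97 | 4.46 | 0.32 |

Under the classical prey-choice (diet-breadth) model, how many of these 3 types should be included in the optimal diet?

E/h in descending order: shallow corollas 4.01, bramble flowers 1.9, comfrey flowers 0.666 J/s. The optimal diet is the largest prefix of this list for which every included type satisfies E_i/h_i > R on the types above it.
Rate on top 1: 2.798. bramble flowers: 1.9 < 2.798 → exclude; stop.
Optimal diet: shallow corollas — 1 of 3 types.

1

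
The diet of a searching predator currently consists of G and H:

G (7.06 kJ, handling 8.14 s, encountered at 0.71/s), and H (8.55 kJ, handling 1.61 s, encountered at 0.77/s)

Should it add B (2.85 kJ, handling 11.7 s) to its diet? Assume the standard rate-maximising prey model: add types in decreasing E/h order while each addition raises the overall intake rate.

No

Intake rate on the current diet: R = (0.71×7.06 + 0.77×8.55) / (1 + 0.71×8.14 + 0.77×1.61) = 11.6/8.019 = 1.446 kJ/s.
B: E/h = 2.85/11.7 = 0.2436 kJ/s.
Since 0.2436 < R, time spent handling B is better spent searching.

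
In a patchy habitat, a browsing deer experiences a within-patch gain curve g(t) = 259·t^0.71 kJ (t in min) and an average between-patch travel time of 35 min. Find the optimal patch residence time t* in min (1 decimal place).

Maximise g(t)/(T+t): set derivative to zero → g'(t)(T+t) = g(t).
g'(t) = 0.71·259·t^-0.29. Setting 0.71·259·t^-0.29 = 259·t^0.71/(35+t) gives 0.71(35+t) = t, so 0.29·t = 0.71×35.
t* = 0.71×35/0.29 = 85.69 min.

85.7 min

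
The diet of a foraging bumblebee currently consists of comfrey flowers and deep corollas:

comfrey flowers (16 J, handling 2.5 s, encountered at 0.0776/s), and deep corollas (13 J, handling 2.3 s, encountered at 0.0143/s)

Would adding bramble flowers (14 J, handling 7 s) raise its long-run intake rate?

Yes

Current rate: (0.0776×16 + 0.0143×13)/(1 + 0.0776×2.5 + 0.0143×2.3) = 1.164 J/s.
bramble flowers: E/h = 14/7 = 2 J/s.
2 > 1.164, so adding bramble flowers raises the average — include it.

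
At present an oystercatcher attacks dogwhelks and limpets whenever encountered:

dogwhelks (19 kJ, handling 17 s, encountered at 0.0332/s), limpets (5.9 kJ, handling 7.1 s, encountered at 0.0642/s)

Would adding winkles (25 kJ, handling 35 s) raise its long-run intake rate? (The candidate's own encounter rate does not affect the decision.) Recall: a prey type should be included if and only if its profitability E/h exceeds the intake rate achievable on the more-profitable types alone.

Yes

Current rate: (0.0332×19 + 0.0642×5.9)/(1 + 0.0332×17 + 0.0642×7.1) = 0.4997 kJ/s.
Profitability of winkles: 25/35 = 0.7143 kJ/s.
Since 0.7143 > R, including winkles increases the long-run rate.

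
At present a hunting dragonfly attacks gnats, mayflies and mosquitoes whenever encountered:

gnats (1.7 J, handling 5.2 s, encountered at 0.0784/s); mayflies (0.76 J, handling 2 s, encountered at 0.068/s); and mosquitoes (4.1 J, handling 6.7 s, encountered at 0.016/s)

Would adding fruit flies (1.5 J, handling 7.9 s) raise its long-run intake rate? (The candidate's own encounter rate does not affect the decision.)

Yes

Intake rate on the current diet: R = (0.0784×1.7 + 0.068×0.76 + 0.016×4.1) / (1 + 0.0784×5.2 + 0.068×2 + 0.016×6.7) = 0.2506/1.651 = 0.1518 J/s.
Profitability of fruit flies: 1.5/7.9 = 0.1899 J/s.
Since 0.1899 > R, including fruit flies increases the long-run rate.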